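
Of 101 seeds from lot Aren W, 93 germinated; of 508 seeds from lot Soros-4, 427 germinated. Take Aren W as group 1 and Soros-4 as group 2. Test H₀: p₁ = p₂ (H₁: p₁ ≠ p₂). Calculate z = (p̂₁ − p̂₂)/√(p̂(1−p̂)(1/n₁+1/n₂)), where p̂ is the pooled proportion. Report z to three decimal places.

p̂₁ = 93/101 ≈ 0.92079, p̂₂ = 427/508 ≈ 0.84055.
Pooled p̂ = (93+427)/(101+508) = 520/609 = 0.85386.
SE = √(p̂(1−p̂)(1/n₁+1/n₂)) = √(0.85386·0.14614·0.0118695) = √(0.00148112) = 0.03849.
z = (0.92079 − 0.84055)/0.03849 = 0.08024/0.03849 = 2.085.

z = 2.085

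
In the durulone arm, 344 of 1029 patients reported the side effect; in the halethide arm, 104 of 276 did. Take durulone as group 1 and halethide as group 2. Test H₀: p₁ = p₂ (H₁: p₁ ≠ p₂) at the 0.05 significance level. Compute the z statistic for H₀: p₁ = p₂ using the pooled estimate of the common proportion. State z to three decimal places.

z = -1.321

p̂₁ = 344/1029 ≈ 0.334305, p̂₂ = 104/276 ≈ 0.376812.
Pooled p̂ = (344+104)/(1029+276) = 448/1305 = 0.343295.
SE = √(0.225444 × 0.00459501) = 0.032186.
z = (0.334305 − 0.376812)/0.032186 = -0.042507/0.032186 = -1.321.
Two-sided p-value ≈ 2·Φ(−1.321) = 0.1866, so at α = 0.05 we fail to reject H₀.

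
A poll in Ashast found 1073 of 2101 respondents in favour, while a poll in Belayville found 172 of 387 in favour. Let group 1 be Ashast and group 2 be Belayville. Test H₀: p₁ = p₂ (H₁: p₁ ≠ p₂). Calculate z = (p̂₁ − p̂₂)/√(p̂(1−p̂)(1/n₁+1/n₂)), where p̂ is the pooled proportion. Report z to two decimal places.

p̂₁ = 1073/2101 = 0.51071, p̂₂ = 172/387 = 0.44444.
Pooled p̂ = (1073+172)/(2101+387) = 1245/2488 = 0.50040.
SE = √(p̂(1−p̂)(1/n₁+1/n₂)) = √(0.50040·0.49960·0.00305994) = √(0.000764985) = 0.02766.
z = (0.51071 − 0.44444)/0.02766 = 0.06627/0.02766 = 2.40.

z = 2.40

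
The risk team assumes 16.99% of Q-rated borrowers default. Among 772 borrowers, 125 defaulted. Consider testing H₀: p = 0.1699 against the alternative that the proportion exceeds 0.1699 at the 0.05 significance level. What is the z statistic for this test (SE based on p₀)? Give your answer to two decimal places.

p̂ = 125/772 ≈ 0.1619.
Under H₀, SE = √(0.1699·0.8301/772) = √(0.000182687) = 0.0135.
z = (0.1619 − 0.1699)/0.0135 = -0.0080/0.0135 = -0.59.
p-value = P(Z > -0.591) ≈ 0.7226, so at α = 0.05 we fail to reject H₀.

z = -0.59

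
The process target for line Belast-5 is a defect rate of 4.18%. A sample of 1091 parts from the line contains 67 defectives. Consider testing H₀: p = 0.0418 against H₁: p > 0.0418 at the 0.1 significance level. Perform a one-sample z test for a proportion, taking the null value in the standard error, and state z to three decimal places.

z = 3.237

p̂ = 67/1091 = 0.061412.
Under H₀, SE = √(0.0418·0.9582/1091) = √(3.6712e-05) = 0.006059.
z = (0.061412 − 0.0418)/0.006059 = 0.019612/0.006059 = 3.237.
p-value = P(Z > 3.237) ≈ 0.0006; since p < α = 0.1, reject H₀.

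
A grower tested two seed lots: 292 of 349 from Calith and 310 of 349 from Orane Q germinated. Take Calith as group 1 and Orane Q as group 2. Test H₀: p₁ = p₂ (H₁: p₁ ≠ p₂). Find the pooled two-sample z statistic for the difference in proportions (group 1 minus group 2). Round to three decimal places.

z = -1.978

p̂₁ = 292/349 ≈ 0.83668, p̂₂ = 310/349 ≈ 0.88825.
Pooled p̂ = (292+310)/(349+349) = 602/698 = 0.86246.
SE = √(0.11862 × 0.00573066) = 0.02607.
z = (0.83668 − 0.88825)/0.02607 = -0.05157/0.02607 = -1.978.
Two-sided p-value ≈ 2·Φ(−1.978) = 0.0479.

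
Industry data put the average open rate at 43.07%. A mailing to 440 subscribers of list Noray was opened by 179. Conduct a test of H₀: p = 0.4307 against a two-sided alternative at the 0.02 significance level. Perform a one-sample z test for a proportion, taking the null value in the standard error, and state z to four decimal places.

p̂ = 179/440 ≈ 0.4068182.
Standard error under H₀: √(0.4307×0.5693/440) = 0.0236065.
z = (0.4068182 − 0.4307)/0.0236065 = -0.0238818/0.0236065 = -1.0117.
p-value = 2·P(Z > 1.012) ≈ 0.3117. With α = 0.02, fail to reject H₀.

z = -1.0117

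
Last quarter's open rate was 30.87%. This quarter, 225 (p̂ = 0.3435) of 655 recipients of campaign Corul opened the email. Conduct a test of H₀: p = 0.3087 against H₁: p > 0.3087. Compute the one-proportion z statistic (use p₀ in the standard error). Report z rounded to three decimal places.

z = 1.929

p̂ = 225/655 ≈ 0.34351.
SE = √(p₀(1−p₀)/n) = √(0.2134/655) = 0.01805.
z = (0.34351 − 0.3087)/0.01805 = 0.03481/0.01805 = 1.929.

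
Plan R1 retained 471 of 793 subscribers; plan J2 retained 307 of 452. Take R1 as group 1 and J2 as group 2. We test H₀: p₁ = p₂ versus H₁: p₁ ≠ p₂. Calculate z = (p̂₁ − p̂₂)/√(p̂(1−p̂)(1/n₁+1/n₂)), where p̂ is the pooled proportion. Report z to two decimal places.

p̂₁ = 471/793 ≈ 0.5939, p̂₂ = 307/452 ≈ 0.6792.
Pooled p̂ = (471+307)/(793+452) = 778/1245 = 0.6249.
SE = √(0.2344 × 0.00347342) = 0.0285.
z = (0.5939 − 0.6792)/0.0285 = -0.0853/0.0285 = -2.99.
p-value = 2·P(Z > 2.988) ≈ 0.0028.

z = -2.99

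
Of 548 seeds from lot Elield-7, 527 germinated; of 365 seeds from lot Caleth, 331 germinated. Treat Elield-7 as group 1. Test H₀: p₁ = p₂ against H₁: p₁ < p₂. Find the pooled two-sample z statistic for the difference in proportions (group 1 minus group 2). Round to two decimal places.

z = 3.41

p̂₁ = 527/548 ≈ 0.9617, p̂₂ = 331/365 ≈ 0.9068.
Pooled p̂ = (527+331)/(548+365) = 858/913 = 0.9398.
SE = √(p̂(1−p̂)(1/n₁+1/n₂)) = √(0.9398·0.0602·0.00456454) = √(0.000258408) = 0.0161.
z = (0.9617 − 0.9068)/0.0161 = 0.0549/0.0161 = 3.41.
p-value = P(Z < 3.411) ≈ 0.9997.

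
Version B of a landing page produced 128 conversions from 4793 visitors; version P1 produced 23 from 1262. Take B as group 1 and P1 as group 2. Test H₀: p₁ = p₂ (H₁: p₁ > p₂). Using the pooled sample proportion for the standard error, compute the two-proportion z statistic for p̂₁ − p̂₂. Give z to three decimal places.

p̂₁ = 128/4793 = 0.026706, p̂₂ = 23/1262 = 0.018225.
Pooled p̂ = (128+23)/(4793+1262) = 151/6055 = 0.024938.
SE = √(0.0243162 × 0.00100103) = 0.004934.
z = (0.026706 − 0.018225)/0.004934 = 0.008481/0.004934 = 1.719.
p-value = P(Z > 1.719) ≈ 0.0428.

z = 1.719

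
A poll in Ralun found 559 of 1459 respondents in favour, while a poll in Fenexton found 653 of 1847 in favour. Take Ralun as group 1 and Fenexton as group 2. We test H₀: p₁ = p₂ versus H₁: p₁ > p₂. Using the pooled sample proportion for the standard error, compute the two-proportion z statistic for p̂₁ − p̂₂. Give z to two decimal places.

z = 1.75

p̂₁ = 559/1459 ≈ 0.3831, p̂₂ = 653/1847 ≈ 0.3535.
Pooled p̂ = (559+653)/(1459+1847) = 1212/3306 = 0.3666.
SE = √(0.232206 × 0.00122682) = 0.0169.
z = (0.3831 − 0.3535)/0.0169 = 0.0296/0.0169 = 1.75.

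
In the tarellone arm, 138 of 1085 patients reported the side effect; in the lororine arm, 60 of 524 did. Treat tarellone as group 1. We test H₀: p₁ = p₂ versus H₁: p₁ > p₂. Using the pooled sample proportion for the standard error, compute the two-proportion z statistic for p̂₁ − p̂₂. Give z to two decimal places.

p̂₁ = 138/1085 ≈ 0.1272, p̂₂ = 60/524 ≈ 0.1145.
Pooled p̂ = (138+60)/(1085+524) = 198/1609 = 0.1231.
SE = √(0.107915 × 0.00283006) = 0.0175.
z = (0.1272 − 0.1145)/0.0175 = 0.0127/0.0175 = 0.73.

z = 0.73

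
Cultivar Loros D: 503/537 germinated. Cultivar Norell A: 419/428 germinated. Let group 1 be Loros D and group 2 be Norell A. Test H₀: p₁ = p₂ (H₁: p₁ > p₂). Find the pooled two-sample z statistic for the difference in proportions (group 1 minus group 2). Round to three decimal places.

z = -3.163

p̂₁ = 503/537 ≈ 0.936685, p̂₂ = 419/428 ≈ 0.978972.
Pooled p̂ = (503+419)/(537+428) = 922/965 = 0.955440.
SE = √(p̂(1−p̂)(1/n₁+1/n₂)) = √(0.955440·0.044560·0.00419865) = √(0.000178753) = 0.013370.
z = (0.936685 − 0.978972)/0.013370 = -0.042287/0.013370 = -3.163.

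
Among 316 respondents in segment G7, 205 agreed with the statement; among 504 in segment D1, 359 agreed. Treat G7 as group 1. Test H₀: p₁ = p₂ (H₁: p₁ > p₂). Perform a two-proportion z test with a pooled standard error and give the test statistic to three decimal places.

p̂₁ = 205/316 ≈ 0.64873, p̂₂ = 359/504 ≈ 0.71230.
Pooled p̂ = (205+359)/(316+504) = 564/820 = 0.68780.
SE = √(0.214729 × 0.00514868) = 0.03325.
z = (0.64873 − 0.71230)/0.03325 = -0.06357/0.03325 = -1.912.
p-value = P(Z > -1.912) ≈ 0.9720.

z = -1.912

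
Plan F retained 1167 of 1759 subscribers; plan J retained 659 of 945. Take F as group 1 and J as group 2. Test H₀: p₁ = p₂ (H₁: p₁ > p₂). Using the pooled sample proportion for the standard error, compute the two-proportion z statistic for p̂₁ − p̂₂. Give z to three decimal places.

p̂₁ = 1167/1759 ≈ 0.66345, p̂₂ = 659/945 ≈ 0.69735.
Pooled p̂ = (1167+659)/(1759+945) = 1826/2704 = 0.67530.
SE = √(p̂(1−p̂)(1/n₁+1/n₂)) = √(0.67530·0.32470·0.00162671) = √(0.00035669) = 0.01889.
z = (0.66345 − 0.69735)/0.01889 = -0.03390/0.01889 = -1.795.
p-value = P(Z > -1.795) ≈ 0.9637.

z = -1.795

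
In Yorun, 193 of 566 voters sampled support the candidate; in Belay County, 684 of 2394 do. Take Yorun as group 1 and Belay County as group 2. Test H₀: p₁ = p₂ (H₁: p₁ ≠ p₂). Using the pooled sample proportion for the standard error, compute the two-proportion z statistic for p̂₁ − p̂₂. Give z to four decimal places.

p̂₁ = 193/566 = 0.340989, p̂₂ = 684/2394 = 0.285714.
Pooled p̂ = (193+684)/(566+2394) = 877/2960 = 0.296284.
SE = √(0.2085 × 0.0021845) = 0.021342.
z = (0.340989 − 0.285714)/0.021342 = 0.055275/0.021342 = 2.5900.
Two-sided p-value ≈ 2·Φ(−2.590) = 0.0096.

z = 2.5900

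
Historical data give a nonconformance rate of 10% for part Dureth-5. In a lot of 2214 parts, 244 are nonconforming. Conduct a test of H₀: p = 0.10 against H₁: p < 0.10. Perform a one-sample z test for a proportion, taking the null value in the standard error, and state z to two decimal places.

p̂ = 244/2214 ≈ 0.11021.
Under H₀, SE = √(0.1·0.9/2214) = √(4.06504e-05) = 0.00638.
z = (0.11021 − 0.1)/0.00638 = 0.01021/0.00638 = 1.60.

z = 1.60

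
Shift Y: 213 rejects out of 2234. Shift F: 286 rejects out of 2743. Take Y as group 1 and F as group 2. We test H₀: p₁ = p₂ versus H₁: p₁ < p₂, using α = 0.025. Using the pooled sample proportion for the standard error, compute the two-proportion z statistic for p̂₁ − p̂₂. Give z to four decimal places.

p̂₁ = 213/2234 = 0.0953447, p̂₂ = 286/2743 = 0.1042654.
Pooled p̂ = (213+286)/(2234+2743) = 499/4977 = 0.1002612.
SE = √(p̂(1−p̂)(1/n₁+1/n₂)) = √(0.1002612·0.8997388·0.000812192) = √(7.32669e-05) = 0.0085596.
z = (0.0953447 − 0.1042654)/0.0085596 = -0.0089207/0.0085596 = -1.0422.
p-value = P(Z < -1.042) ≈ 0.1487, so at α = 0.025 we fail to reject H₀.

z = -1.0422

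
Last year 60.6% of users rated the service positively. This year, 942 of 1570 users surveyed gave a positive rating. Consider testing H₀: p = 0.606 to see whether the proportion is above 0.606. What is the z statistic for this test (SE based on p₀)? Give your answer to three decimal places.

z = -0.487

p̂ = 942/1570 ≈ 0.60000.
SE = √(p₀(1−p₀)/n) = √(0.23876/1570) = 0.01233.
z = (0.60000 − 0.606)/0.01233 = -0.00600/0.01233 = -0.487.
p-value = P(Z > -0.487) ≈ 0.6867.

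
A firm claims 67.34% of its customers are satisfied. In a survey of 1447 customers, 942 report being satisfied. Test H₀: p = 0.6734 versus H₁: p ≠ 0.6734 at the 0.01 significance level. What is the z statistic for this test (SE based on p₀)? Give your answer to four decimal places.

p̂ = 942/1447 ≈ 0.6510021.
Standard error under H₀: √(0.6734×0.3266/1447) = 0.0123285.
z = (0.6510021 − 0.6734)/0.0123285 = -0.0223979/0.0123285 = -1.8168.
Two-sided p-value ≈ 2·Φ(−1.817) = 0.0693, so at α = 0.01 we fail to reject H₀.

z = -1.8168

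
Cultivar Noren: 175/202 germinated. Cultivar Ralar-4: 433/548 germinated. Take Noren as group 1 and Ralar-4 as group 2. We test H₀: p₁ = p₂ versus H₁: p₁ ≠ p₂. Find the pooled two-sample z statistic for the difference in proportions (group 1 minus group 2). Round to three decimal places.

p̂₁ = 175/202 = 0.866337, p̂₂ = 433/548 = 0.790146.
Pooled p̂ = (175+433)/(202+548) = 608/750 = 0.810667.
SE = √(p̂(1−p̂)(1/n₁+1/n₂)) = √(0.810667·0.189333·0.00677531) = √(0.00103992) = 0.032248.
z = (0.866337 − 0.790146)/0.032248 = 0.076191/0.032248 = 2.363.
p-value = 2·P(Z > 2.363) ≈ 0.0181.

z = 2.363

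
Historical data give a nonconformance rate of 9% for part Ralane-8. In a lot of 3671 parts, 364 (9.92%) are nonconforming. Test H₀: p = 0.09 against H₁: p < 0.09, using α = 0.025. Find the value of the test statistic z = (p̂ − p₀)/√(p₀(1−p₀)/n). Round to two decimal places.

p̂ = 364/3671 = 0.09916.
SE = √(p₀(1−p₀)/n) = √(0.0819/3671) = 0.00472.
z = (0.09916 − 0.09)/0.00472 = 0.00916/0.00472 = 1.94.
p-value = P(Z < 1.938) ≈ 0.9737; since p > α = 0.025, fail to reject H₀.

z = 1.94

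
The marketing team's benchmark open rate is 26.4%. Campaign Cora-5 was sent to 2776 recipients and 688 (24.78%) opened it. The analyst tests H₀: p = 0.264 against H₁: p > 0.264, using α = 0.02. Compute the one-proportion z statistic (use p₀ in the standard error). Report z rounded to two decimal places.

p̂ = 688/2776 ≈ 0.2478.
Under H₀, SE = √(0.264·0.736/2776) = √(6.99942e-05) = 0.0084.
z = (0.2478 − 0.264)/0.0084 = -0.0162/0.0084 = -1.93.
p-value = P(Z > -1.932) ≈ 0.9733. With α = 0.02, fail to reject H₀.

z = -1.93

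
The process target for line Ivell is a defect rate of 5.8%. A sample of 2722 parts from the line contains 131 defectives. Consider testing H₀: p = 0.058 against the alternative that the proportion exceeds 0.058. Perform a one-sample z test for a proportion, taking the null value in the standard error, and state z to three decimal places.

z = -2.204

p̂ = 131/2722 = 0.048126.
SE = √(p₀(1−p₀)/n) = √(0.054636/2722) = 0.004480.
z = (0.048126 − 0.058)/0.004480 = -0.009874/0.004480 = -2.204.
p-value = P(Z > -2.204) ≈ 0.9862.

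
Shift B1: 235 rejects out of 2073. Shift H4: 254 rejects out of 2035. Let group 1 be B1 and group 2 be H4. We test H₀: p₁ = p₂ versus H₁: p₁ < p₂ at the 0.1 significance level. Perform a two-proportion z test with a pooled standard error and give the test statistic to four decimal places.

p̂₁ = 235/2073 ≈ 0.1133623, p̂₂ = 254/2035 ≈ 0.1248157.
Pooled p̂ = (235+254)/(2073+2035) = 489/4108 = 0.1190360.
SE = √(0.104866 × 0.000973793) = 0.0101054.
z = (0.1133623 − 0.1248157)/0.0101054 = -0.0114534/0.0101054 = -1.1334.
p-value = P(Z < -1.133) ≈ 0.1285, so at α = 0.1 we fail to reject H₀.

z = -1.1334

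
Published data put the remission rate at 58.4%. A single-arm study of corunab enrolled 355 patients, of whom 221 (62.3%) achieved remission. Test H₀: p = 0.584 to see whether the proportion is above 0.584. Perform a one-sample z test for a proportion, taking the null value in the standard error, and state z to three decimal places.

z = 1.473

p̂ = 221/355 = 0.62254.
Under H₀, SE = √(0.584·0.416/355) = √(0.000684349) = 0.02616.
z = (0.62254 − 0.584)/0.02616 = 0.03854/0.02616 = 1.473.
p-value = P(Z > 1.473) ≈ 0.0704.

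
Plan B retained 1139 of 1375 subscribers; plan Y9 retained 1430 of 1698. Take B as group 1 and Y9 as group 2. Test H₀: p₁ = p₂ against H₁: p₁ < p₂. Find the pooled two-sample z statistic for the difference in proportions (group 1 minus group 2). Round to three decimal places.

z = -1.028

p̂₁ = 1139/1375 ≈ 0.82836, p̂₂ = 1430/1698 ≈ 0.84217.
Pooled p̂ = (1139+1430)/(1375+1698) = 2569/3073 = 0.83599.
SE = √(p̂(1−p̂)(1/n₁+1/n₂)) = √(0.83599·0.16401·0.0013162) = √(0.000180464) = 0.01343.
z = (0.82836 − 0.84217)/0.01343 = -0.01381/0.01343 = -1.028.
p-value = P(Z < -1.028) ≈ 0.1521.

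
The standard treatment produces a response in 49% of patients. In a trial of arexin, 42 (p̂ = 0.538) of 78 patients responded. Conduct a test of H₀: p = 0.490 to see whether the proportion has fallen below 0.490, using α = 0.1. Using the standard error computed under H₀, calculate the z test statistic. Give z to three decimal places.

p̂ = 42/78 ≈ 0.53846.
Under H₀, SE = √(0.49·0.51/78) = √(0.00320385) = 0.05660.
z = (0.53846 − 0.49)/0.05660 = 0.04846/0.05660 = 0.856.
p-value = P(Z < 0.856) ≈ 0.8040, so at α = 0.1 we fail to reject H₀.

z = 0.856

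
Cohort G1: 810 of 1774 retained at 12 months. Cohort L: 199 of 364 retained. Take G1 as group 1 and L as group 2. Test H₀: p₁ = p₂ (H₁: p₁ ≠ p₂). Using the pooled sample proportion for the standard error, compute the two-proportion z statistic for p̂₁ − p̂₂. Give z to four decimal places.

p̂₁ = 810/1774 = 0.456595, p̂₂ = 199/364 = 0.546703.
Pooled p̂ = (810+199)/(1774+364) = 1009/2138 = 0.471936.
SE = √(p̂(1−p̂)(1/n₁+1/n₂)) = √(0.471936·0.528064·0.00331095) = √(0.00082513) = 0.028725.
z = (0.456595 − 0.546703)/0.028725 = -0.090108/0.028725 = -3.1369.
p-value = 2·P(Z > 3.137) ≈ 0.0017.

z = -3.1369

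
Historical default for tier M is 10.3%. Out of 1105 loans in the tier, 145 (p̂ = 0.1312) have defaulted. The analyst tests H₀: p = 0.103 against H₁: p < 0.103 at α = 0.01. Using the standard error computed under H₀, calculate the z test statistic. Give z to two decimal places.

z = 3.09

p̂ = 145/1105 ≈ 0.13122.
Standard error under H₀: √(0.103×0.897/1105) = 0.00914.
z = (0.13122 − 0.103)/0.00914 = 0.02822/0.00914 = 3.09.
p-value = P(Z < 3.086) ≈ 0.9990, so at α = 0.01 we fail to reject H₀.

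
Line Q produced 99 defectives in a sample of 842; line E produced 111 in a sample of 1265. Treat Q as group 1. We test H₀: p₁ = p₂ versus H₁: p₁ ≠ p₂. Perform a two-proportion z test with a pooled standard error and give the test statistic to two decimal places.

z = 2.24

p̂₁ = 99/842 ≈ 0.11758, p̂₂ = 111/1265 ≈ 0.08775.
Pooled p̂ = (99+111)/(842+1265) = 210/2107 = 0.09967.
SE = √(0.0897341 × 0.00197816) = 0.01332.
z = (0.11758 − 0.08775)/0.01332 = 0.02983/0.01332 = 2.24.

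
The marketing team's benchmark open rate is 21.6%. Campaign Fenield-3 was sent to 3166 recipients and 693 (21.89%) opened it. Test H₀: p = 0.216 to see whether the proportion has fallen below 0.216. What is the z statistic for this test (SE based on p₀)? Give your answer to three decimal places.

p̂ = 693/3166 ≈ 0.21889.
SE = √(p₀(1−p₀)/n) = √(0.16934/3166) = 0.00731.
z = (0.21889 − 0.216)/0.00731 = 0.00289/0.00731 = 0.395.
p-value = P(Z < 0.395) ≈ 0.6535.

z = 0.395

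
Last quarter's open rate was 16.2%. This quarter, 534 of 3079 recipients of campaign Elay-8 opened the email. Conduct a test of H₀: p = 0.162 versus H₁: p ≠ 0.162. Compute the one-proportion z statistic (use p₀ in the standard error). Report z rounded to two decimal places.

p̂ = 534/3079 ≈ 0.17343.
Standard error under H₀: √(0.162×0.838/3079) = 0.00664.
z = (0.17343 − 0.162)/0.00664 = 0.01143/0.00664 = 1.72.
Two-sided p-value ≈ 2·Φ(−1.722) = 0.0851.

z = 1.72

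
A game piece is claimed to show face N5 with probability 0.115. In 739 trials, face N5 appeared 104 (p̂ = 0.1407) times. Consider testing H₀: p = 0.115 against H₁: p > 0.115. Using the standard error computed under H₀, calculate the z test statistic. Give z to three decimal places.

p̂ = 104/739 ≈ 0.140731.
Under H₀, SE = √(0.115·0.885/739) = √(0.00013772) = 0.011735.
z = (0.140731 − 0.115)/0.011735 = 0.025731/0.011735 = 2.193.
p-value = P(Z > 2.193) ≈ 0.0142.

z = 2.193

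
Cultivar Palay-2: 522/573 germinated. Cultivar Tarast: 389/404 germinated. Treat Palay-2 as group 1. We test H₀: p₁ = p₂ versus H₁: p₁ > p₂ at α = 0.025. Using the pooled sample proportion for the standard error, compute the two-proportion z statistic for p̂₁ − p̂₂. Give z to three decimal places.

p̂₁ = 522/573 = 0.910995, p̂₂ = 389/404 = 0.962871.
Pooled p̂ = (522+389)/(573+404) = 911/977 = 0.932446.
SE = √(0.0629902 × 0.00422045) = 0.016305.
z = (0.910995 − 0.962871)/0.016305 = -0.051876/0.016305 = -3.182.
p-value = P(Z > -3.182) ≈ 0.9993, so at α = 0.025 we fail to reject H₀.

z = -3.182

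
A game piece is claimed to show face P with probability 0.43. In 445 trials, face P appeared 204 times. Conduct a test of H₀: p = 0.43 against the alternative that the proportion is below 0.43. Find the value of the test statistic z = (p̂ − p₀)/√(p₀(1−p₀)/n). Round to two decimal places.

z = 1.21

p̂ = 204/445 ≈ 0.4584.
Under H₀, SE = √(0.43·0.57/445) = √(0.000550787) = 0.0235.
z = (0.4584 − 0.43)/0.0235 = 0.0284/0.0235 = 1.21.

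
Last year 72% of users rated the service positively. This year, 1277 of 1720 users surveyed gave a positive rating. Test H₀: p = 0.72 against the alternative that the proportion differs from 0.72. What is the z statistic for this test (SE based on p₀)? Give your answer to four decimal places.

p̂ = 1277/1720 ≈ 0.7424419.
SE = √(p₀(1−p₀)/n) = √(0.2016/1720) = 0.0108263.
z = (0.7424419 − 0.72)/0.0108263 = 0.0224419/0.0108263 = 2.0729.

z = 2.0729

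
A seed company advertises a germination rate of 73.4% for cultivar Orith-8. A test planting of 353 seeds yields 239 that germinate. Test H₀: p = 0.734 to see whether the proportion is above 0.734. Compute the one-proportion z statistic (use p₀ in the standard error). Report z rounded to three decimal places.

p̂ = 239/353 ≈ 0.67705.
Under H₀, SE = √(0.734·0.266/353) = √(0.000553099) = 0.02352.
z = (0.67705 − 0.734)/0.02352 = -0.05695/0.02352 = -2.421.
p-value = P(Z > -2.421) ≈ 0.9923.

z = -2.421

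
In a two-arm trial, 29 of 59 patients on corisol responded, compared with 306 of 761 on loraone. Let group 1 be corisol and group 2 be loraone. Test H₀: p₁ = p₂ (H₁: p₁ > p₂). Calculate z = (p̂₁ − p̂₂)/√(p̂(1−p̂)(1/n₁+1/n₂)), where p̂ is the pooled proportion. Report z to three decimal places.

p̂₁ = 29/59 ≈ 0.49153, p̂₂ = 306/761 ≈ 0.40210.
Pooled p̂ = (29+306)/(59+761) = 335/820 = 0.40854.
SE = √(0.241634 × 0.0182632) = 0.06643.
z = (0.49153 − 0.40210)/0.06643 = 0.08943/0.06643 = 1.346.
p-value = P(Z > 1.346) ≈ 0.0891.

z = 1.346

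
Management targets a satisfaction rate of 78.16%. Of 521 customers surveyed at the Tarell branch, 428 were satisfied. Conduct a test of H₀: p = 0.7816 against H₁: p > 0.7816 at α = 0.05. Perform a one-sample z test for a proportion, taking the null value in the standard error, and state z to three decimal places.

z = 2.204

p̂ = 428/521 = 0.82150.
Under H₀, SE = √(0.7816·0.2184/521) = √(0.000327642) = 0.01810.
z = (0.82150 − 0.7816)/0.01810 = 0.03990/0.01810 = 2.204.
p-value = P(Z > 2.204) ≈ 0.0138. With α = 0.05, reject H₀.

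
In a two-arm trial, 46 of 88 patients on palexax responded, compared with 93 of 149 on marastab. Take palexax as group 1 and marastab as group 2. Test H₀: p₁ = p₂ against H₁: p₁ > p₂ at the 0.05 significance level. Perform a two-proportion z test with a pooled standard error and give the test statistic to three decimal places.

z = -1.532

p̂₁ = 46/88 ≈ 0.52273, p̂₂ = 93/149 ≈ 0.62416.
Pooled p̂ = (46+93)/(88+149) = 139/237 = 0.58650.
SE = √(0.242518 × 0.018075) = 0.06621.
z = (0.52273 − 0.62416)/0.06621 = -0.10143/0.06621 = -1.532.
p-value = P(Z > -1.532) ≈ 0.9372; since p > α = 0.05, fail to reject H₀.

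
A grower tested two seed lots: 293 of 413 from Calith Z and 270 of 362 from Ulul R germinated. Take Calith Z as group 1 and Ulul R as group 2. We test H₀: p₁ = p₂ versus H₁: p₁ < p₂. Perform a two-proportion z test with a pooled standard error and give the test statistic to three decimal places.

z = -1.135

p̂₁ = 293/413 ≈ 0.70944, p̂₂ = 270/362 ≈ 0.74586.
Pooled p̂ = (293+270)/(413+362) = 563/775 = 0.72645.
SE = √(p̂(1−p̂)(1/n₁+1/n₂)) = √(0.72645·0.27355·0.00518374) = √(0.00103011) = 0.03210.
z = (0.70944 − 0.74586)/0.03210 = -0.03642/0.03210 = -1.135.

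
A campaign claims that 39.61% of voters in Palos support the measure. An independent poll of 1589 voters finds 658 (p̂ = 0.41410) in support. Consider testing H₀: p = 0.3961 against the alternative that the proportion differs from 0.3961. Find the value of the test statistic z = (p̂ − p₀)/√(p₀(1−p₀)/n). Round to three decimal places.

z = 1.467

p̂ = 658/1589 = 0.41410.
Under H₀, SE = √(0.3961·0.6039/1589) = √(0.000150538) = 0.01227.
z = (0.41410 − 0.3961)/0.01227 = 0.01800/0.01227 = 1.467.
p-value = 2·P(Z > 1.467) ≈ 0.1424.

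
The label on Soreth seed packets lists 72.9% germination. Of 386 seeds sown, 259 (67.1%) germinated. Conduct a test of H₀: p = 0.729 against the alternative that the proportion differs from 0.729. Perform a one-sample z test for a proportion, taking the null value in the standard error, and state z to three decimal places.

p̂ = 259/386 = 0.670984.
Under H₀, SE = √(0.729·0.271/386) = √(0.000511811) = 0.022623.
z = (0.670984 − 0.729)/0.022623 = -0.058016/0.022623 = -2.564.

z = -2.564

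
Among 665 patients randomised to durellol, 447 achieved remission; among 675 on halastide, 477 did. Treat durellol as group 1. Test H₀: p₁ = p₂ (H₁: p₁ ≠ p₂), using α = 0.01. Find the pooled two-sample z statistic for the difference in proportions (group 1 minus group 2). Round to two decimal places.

z = -1.36

p̂₁ = 447/665 ≈ 0.6722, p̂₂ = 477/675 ≈ 0.7067.
Pooled p̂ = (447+477)/(665+675) = 924/1340 = 0.6896.
SE = √(p̂(1−p̂)(1/n₁+1/n₂)) = √(0.6896·0.3104·0.00298524) = √(0.00063905) = 0.0253.
z = (0.6722 − 0.7067)/0.0253 = -0.0345/0.0253 = -1.36.
p-value = 2·P(Z > 1.364) ≈ 0.1725, so at α = 0.01 we fail to reject H₀.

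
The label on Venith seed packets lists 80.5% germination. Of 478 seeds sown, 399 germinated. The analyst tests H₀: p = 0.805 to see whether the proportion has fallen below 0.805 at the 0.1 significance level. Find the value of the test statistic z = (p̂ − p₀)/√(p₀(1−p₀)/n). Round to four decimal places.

z = 1.6405

p̂ = 399/478 = 0.8347280.
Under H₀, SE = √(0.805·0.195/478) = √(0.0003284) = 0.0181218.
z = (0.8347280 − 0.805)/0.0181218 = 0.0297280/0.0181218 = 1.6405.
p-value = P(Z < 1.640) ≈ 0.9495. With α = 0.1, fail to reject H₀.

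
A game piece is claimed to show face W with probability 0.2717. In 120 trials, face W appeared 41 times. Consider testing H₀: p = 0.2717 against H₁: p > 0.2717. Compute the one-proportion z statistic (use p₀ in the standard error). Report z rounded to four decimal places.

z = 1.7230

p̂ = 41/120 ≈ 0.341667.
Under H₀, SE = √(0.2717·0.7283/120) = √(0.00164899) = 0.040608.
z = (0.341667 − 0.2717)/0.040608 = 0.069967/0.040608 = 1.7230.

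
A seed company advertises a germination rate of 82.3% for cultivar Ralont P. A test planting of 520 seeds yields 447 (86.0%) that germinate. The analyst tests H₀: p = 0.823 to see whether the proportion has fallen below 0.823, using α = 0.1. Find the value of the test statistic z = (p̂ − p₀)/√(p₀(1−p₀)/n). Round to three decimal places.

p̂ = 447/520 ≈ 0.85962.
Under H₀, SE = √(0.823·0.177/520) = √(0.000280137) = 0.01674.
z = (0.85962 − 0.823)/0.01674 = 0.03662/0.01674 = 2.188.
p-value = P(Z < 2.188) ≈ 0.9857; since p > α = 0.1, fail to reject H₀.

z = 2.188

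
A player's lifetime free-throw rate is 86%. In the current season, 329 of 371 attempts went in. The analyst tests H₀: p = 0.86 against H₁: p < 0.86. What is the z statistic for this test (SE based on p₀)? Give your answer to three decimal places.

p̂ = 329/371 ≈ 0.886792.
SE = √(p₀(1−p₀)/n) = √(0.1204/371) = 0.018015.
z = (0.886792 − 0.86)/0.018015 = 0.026792/0.018015 = 1.487.

z = 1.487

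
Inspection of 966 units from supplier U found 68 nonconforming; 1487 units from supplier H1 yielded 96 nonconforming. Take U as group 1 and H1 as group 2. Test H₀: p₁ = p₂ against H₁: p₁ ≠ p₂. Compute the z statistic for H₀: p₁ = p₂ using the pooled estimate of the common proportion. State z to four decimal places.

z = 0.5652

p̂₁ = 68/966 = 0.0703934, p̂₂ = 96/1487 = 0.0645595.
Pooled p̂ = (68+96)/(966+1487) = 164/2453 = 0.0668569.
SE = √(p̂(1−p̂)(1/n₁+1/n₂)) = √(0.0668569·0.9331431·0.00170769) = √(0.000106538) = 0.0103217.
z = (0.0703934 − 0.0645595)/0.0103217 = 0.0058339/0.0103217 = 0.5652.
p-value = 2·P(Z > 0.565) ≈ 0.5719.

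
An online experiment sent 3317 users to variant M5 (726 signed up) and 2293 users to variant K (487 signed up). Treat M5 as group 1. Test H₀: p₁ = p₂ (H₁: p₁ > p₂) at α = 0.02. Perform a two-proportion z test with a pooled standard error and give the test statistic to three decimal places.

p̂₁ = 726/3317 ≈ 0.21887, p̂₂ = 487/2293 ≈ 0.21239.
Pooled p̂ = (726+487)/(3317+2293) = 1213/5610 = 0.21622.
SE = √(0.169469 × 0.000737587) = 0.01118.
z = (0.21887 − 0.21239)/0.01118 = 0.00648/0.01118 = 0.580.
p-value = P(Z > 0.580) ≈ 0.2809. With α = 0.02, fail to reject H₀.

z = 0.580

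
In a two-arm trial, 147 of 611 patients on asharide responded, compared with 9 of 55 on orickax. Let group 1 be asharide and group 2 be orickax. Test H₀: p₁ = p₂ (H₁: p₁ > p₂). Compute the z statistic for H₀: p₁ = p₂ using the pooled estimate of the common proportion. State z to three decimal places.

z = 1.291

p̂₁ = 147/611 = 0.24059, p̂₂ = 9/55 = 0.16364.
Pooled p̂ = (147+9)/(611+55) = 156/666 = 0.23423.
SE = √(0.179369 × 0.0198185) = 0.05962.
z = (0.24059 − 0.16364)/0.05962 = 0.07695/0.05962 = 1.291.
p-value = P(Z > 1.291) ≈ 0.0984.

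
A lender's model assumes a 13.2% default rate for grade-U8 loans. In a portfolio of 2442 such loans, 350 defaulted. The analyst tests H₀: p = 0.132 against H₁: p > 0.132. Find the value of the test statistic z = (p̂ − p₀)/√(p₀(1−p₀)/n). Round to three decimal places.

p̂ = 350/2442 ≈ 0.143325.
SE = √(p₀(1−p₀)/n) = √(0.11458/2442) = 0.006850.
z = (0.143325 − 0.132)/0.006850 = 0.011325/0.006850 = 1.653.
p-value = P(Z > 1.653) ≈ 0.0491.

z = 1.653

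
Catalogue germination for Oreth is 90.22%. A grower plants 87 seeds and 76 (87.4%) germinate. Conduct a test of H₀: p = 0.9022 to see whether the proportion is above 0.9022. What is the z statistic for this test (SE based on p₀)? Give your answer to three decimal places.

z = -0.899

p̂ = 76/87 = 0.87356.
Standard error under H₀: √(0.9022×0.0978/87) = 0.03185.
z = (0.87356 − 0.9022)/0.03185 = -0.02864/0.03185 = -0.899.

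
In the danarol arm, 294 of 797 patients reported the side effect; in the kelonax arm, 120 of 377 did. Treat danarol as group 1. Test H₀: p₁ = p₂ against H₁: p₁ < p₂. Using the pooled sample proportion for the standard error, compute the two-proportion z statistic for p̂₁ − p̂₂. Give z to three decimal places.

p̂₁ = 294/797 = 0.368883, p̂₂ = 120/377 = 0.318302.
Pooled p̂ = (294+120)/(797+377) = 414/1174 = 0.352641.
SE = √(0.228285 × 0.00390723) = 0.029866.
z = (0.368883 − 0.318302)/0.029866 = 0.050581/0.029866 = 1.694.

z = 1.694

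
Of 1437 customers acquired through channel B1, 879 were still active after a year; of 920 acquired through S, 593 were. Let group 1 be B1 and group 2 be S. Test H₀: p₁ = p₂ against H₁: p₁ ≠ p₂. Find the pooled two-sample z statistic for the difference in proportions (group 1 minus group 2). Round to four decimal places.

p̂₁ = 879/1437 = 0.611691, p̂₂ = 593/920 = 0.644565.
Pooled p̂ = (879+593)/(1437+920) = 1472/2357 = 0.624523.
SE = √(0.234494 × 0.00178285) = 0.020447.
z = (0.611691 − 0.644565)/0.020447 = -0.032874/0.020447 = -1.6078.
Two-sided p-value ≈ 2·Φ(−1.608) = 0.1079.

z = -1.6078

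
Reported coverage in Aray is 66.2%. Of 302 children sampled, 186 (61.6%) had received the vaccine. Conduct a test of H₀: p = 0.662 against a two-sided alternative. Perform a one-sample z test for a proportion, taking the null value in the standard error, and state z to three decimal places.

z = -1.694

p̂ = 186/302 ≈ 0.61589.
SE = √(p₀(1−p₀)/n) = √(0.22376/302) = 0.02722.
z = (0.61589 − 0.662)/0.02722 = -0.04611/0.02722 = -1.694.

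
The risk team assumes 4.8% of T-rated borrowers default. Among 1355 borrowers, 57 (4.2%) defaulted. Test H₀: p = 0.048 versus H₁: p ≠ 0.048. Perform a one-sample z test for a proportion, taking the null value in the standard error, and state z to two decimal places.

p̂ = 57/1355 ≈ 0.0421.
SE = √(p₀(1−p₀)/n) = √(0.045696/1355) = 0.0058.
z = (0.0421 − 0.048)/0.0058 = -0.0059/0.0058 = -1.02.
p-value = 2·P(Z > 1.022) ≈ 0.3069.

z = -1.02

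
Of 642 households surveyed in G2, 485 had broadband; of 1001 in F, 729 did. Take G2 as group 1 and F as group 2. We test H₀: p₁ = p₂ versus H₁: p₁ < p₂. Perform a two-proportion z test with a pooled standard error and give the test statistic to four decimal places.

z = 1.2238

p̂₁ = 485/642 = 0.755452, p̂₂ = 729/1001 = 0.728272.
Pooled p̂ = (485+729)/(642+1001) = 1214/1643 = 0.738892.
SE = √(p̂(1−p̂)(1/n₁+1/n₂)) = √(0.738892·0.261108·0.00255663) = √(0.000493253) = 0.022209.
z = (0.755452 − 0.728272)/0.022209 = 0.027180/0.022209 = 1.2238.
p-value = P(Z < 1.224) ≈ 0.8895.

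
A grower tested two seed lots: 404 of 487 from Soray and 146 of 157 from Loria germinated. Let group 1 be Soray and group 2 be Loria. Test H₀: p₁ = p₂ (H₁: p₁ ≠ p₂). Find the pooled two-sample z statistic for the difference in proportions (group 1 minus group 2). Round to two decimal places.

p̂₁ = 404/487 = 0.8296, p̂₂ = 146/157 = 0.9299.
Pooled p̂ = (404+146)/(487+157) = 550/644 = 0.8540.
SE = √(p̂(1−p̂)(1/n₁+1/n₂)) = √(0.8540·0.1460·0.00842281) = √(0.00104997) = 0.0324.
z = (0.8296 − 0.9299)/0.0324 = -0.1003/0.0324 = -3.10.
p-value = 2·P(Z > 3.097) ≈ 0.0020.

z = -3.10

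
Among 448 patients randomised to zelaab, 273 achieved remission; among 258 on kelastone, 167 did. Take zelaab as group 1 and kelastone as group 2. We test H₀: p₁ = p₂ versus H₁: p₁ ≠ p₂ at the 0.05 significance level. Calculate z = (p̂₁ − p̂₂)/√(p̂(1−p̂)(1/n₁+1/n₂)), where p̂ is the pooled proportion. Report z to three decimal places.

p̂₁ = 273/448 ≈ 0.60938, p̂₂ = 167/258 ≈ 0.64729.
Pooled p̂ = (273+167)/(448+258) = 440/706 = 0.62323.
SE = √(0.234814 × 0.00610811) = 0.03787.
z = (0.60938 − 0.64729)/0.03787 = -0.03791/0.03787 = -1.001.
p-value = 2·P(Z > 1.001) ≈ 0.3168; since p > α = 0.05, fail to reject H₀.

z = -1.001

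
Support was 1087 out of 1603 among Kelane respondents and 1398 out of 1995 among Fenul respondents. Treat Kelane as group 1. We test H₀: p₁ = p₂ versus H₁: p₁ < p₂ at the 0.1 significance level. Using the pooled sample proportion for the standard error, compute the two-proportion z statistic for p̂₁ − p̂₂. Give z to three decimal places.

z = -1.461

p̂₁ = 1087/1603 = 0.67810, p̂₂ = 1398/1995 = 0.70075.
Pooled p̂ = (1087+1398)/(1603+1995) = 2485/3598 = 0.69066.
SE = √(0.213648 × 0.00112508) = 0.01550.
z = (0.67810 − 0.70075)/0.01550 = -0.02265/0.01550 = -1.461.
p-value = P(Z < -1.461) ≈ 0.0720. With α = 0.1, reject H₀.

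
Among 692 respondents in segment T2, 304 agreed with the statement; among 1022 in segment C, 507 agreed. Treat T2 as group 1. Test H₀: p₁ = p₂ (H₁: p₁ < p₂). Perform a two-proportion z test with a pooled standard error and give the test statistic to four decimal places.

p̂₁ = 304/692 ≈ 0.439306, p̂₂ = 507/1022 ≈ 0.496086.
Pooled p̂ = (304+507)/(692+1022) = 811/1714 = 0.473162.
SE = √(0.24928 × 0.00242356) = 0.024579.
z = (0.439306 − 0.496086)/0.024579 = -0.056780/0.024579 = -2.3101.
p-value = P(Z < -2.310) ≈ 0.0104.

z = -2.3101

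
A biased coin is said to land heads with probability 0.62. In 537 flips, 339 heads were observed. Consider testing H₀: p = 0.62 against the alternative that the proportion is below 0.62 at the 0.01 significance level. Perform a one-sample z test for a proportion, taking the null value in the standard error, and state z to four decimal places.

p̂ = 339/537 ≈ 0.631285.
Standard error under H₀: √(0.62×0.38/537) = 0.020946.
z = (0.631285 − 0.62)/0.020946 = 0.011285/0.020946 = 0.5388.
p-value = P(Z < 0.539) ≈ 0.7050; since p > α = 0.01, fail to reject H₀.

z = 0.5388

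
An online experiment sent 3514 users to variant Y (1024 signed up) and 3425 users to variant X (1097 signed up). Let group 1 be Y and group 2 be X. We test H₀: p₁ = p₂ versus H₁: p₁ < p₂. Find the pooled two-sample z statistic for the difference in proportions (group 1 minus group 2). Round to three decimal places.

z = -2.611

p̂₁ = 1024/3514 ≈ 0.29141, p̂₂ = 1097/3425 ≈ 0.32029.
Pooled p̂ = (1024+1097)/(3514+3425) = 2121/6939 = 0.30566.
SE = √(p̂(1−p̂)(1/n₁+1/n₂)) = √(0.30566·0.69434·0.000576547) = √(0.000122362) = 0.01106.
z = (0.29141 − 0.32029)/0.01106 = -0.02888/0.01106 = -2.611.
p-value = P(Z < -2.611) ≈ 0.0045.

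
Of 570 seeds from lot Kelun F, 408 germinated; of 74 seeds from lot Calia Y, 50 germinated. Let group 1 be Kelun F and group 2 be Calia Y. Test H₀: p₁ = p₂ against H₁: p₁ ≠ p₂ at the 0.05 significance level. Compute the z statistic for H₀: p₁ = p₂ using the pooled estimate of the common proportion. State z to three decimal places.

p̂₁ = 408/570 ≈ 0.71579, p̂₂ = 50/74 ≈ 0.67568.
Pooled p̂ = (408+50)/(570+74) = 458/644 = 0.71118.
SE = √(p̂(1−p̂)(1/n₁+1/n₂)) = √(0.71118·0.28882·0.0152679) = √(0.00313607) = 0.05600.
z = (0.71579 − 0.67568)/0.05600 = 0.04011/0.05600 = 0.716.
p-value = 2·P(Z > 0.716) ≈ 0.4738. With α = 0.05, fail to reject H₀.

z = 0.716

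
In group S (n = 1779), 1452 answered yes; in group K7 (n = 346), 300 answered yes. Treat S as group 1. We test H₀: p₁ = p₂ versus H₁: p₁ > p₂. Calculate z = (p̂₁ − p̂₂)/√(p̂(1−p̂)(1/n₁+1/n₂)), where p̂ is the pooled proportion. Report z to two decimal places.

p̂₁ = 1452/1779 ≈ 0.81619, p̂₂ = 300/346 ≈ 0.86705.
Pooled p̂ = (1452+300)/(1779+346) = 1752/2125 = 0.82447.
SE = √(0.144719 × 0.00345229) = 0.02235.
z = (0.81619 − 0.86705)/0.02235 = -0.05086/0.02235 = -2.28.

z = -2.28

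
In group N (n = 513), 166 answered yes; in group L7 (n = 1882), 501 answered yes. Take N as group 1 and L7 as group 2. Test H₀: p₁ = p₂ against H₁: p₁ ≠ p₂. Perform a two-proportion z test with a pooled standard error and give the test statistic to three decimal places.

p̂₁ = 166/513 ≈ 0.32359, p̂₂ = 501/1882 ≈ 0.26621.
Pooled p̂ = (166+501)/(513+1882) = 667/2395 = 0.27850.
SE = √(p̂(1−p̂)(1/n₁+1/n₂)) = √(0.27850·0.72150·0.00248067) = √(0.000498456) = 0.02233.
z = (0.32359 − 0.26621)/0.02233 = 0.05738/0.02233 = 2.570.
p-value = 2·P(Z > 2.570) ≈ 0.0102.

z = 2.570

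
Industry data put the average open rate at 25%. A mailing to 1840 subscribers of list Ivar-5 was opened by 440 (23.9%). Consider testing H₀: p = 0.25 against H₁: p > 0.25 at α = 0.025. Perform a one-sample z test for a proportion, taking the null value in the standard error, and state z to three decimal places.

z = -1.077

p̂ = 440/1840 ≈ 0.23913.
Standard error under H₀: √(0.25×0.75/1840) = 0.01009.
z = (0.23913 − 0.25)/0.01009 = -0.01087/0.01009 = -1.077.
p-value = P(Z > -1.077) ≈ 0.8592. With α = 0.025, fail to reject H₀.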